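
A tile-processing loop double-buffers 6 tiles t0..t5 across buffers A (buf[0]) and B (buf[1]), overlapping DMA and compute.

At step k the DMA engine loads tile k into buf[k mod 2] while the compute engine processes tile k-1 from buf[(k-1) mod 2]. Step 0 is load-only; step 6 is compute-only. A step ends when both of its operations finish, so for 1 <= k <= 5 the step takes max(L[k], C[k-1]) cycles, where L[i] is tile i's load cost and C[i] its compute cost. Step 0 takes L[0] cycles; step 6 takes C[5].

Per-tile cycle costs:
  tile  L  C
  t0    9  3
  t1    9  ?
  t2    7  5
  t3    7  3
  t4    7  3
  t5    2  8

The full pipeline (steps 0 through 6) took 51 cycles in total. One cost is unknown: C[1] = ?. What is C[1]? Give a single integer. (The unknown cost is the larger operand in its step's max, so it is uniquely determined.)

step 0 = dur = L[0]=9 = 9
step 1 = dur = max(L[1]=9, C[0]=3) = 9
step 2 = dur = max(L[2]=7, C[1]=?) = C[1]  (unknown; binding)
step 3 = dur = max(L[3]=7, C[2]=5) = 7
step 4 = dur = max(L[4]=7, C[3]=3) = 7
step 5 = dur = max(L[5]=2, C[4]=3) = 3
step 6 = dur = C[5]=8 = 8
sum of known step durations = 43
dur[2] = total - known = 51 - 43 = 8
C[1] is the binding max in step 2, so C[1] = dur[2] = 8

C[1] = 8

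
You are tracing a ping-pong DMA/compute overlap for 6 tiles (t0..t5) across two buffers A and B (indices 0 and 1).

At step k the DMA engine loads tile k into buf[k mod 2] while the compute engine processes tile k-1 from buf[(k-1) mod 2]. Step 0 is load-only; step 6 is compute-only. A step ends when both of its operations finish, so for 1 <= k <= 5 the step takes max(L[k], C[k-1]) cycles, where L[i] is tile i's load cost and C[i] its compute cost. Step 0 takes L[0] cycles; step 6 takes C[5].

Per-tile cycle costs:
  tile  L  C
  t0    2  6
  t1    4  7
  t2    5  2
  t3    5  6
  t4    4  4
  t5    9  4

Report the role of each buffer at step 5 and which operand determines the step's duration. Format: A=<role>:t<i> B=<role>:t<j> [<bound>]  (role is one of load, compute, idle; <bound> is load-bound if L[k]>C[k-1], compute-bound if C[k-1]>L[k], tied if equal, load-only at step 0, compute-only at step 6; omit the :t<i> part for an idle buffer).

step 5: A=compute:t4 B=load:t5 [load-bound]

[0] DMA t0→A (2c) ∥ CU idle ⇒ 2c, clock 2
[1] DMA t1→B (4c) ∥ CU A:t0 (6c) ⇒ 6c, clock 8
[2] DMA t2→A (5c) ∥ CU B:t1 (7c) ⇒ 7c, clock 15
[3] DMA t3→B (5c) ∥ CU A:t2 (2c) ⇒ 5c, clock 20
[4] DMA t4→A (4c) ∥ CU B:t3 (6c) ⇒ 6c, clock 26
[5] DMA t5→B (9c) ∥ CU A:t4 (4c) ⇒ 9c, clock 35
[6] DMA idle ∥ CU B:t5 (4c) ⇒ 4c, clock 39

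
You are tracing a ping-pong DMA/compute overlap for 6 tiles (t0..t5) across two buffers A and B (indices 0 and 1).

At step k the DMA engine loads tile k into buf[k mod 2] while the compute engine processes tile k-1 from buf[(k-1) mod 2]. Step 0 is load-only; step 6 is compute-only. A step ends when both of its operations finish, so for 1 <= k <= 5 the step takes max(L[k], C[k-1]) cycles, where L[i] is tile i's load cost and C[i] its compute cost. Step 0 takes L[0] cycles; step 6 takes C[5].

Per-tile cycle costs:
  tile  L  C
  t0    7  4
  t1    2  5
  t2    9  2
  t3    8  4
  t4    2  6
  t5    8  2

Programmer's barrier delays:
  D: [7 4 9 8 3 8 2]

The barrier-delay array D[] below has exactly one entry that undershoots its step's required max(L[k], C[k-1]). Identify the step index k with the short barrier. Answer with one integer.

hazard at step 4

k=0 barrier L[0]=7→7c, D[0]=7 ok
k=1 barrier max(L[1]=2,C[0]=4)→4c, D[1]=4 ok
k=2 barrier max(L[2]=9,C[1]=5)→9c, D[2]=9 ok
k=3 barrier max(L[3]=8,C[2]=2)→8c, D[3]=8 ok
k=4 barrier max(L[4]=2,C[3]=4)→4c, D[4]=3 SHORT
k=5 barrier max(L[5]=8,C[4]=6)→8c, D[5]=8 ok
k=6 barrier C[5]=2→2c, D[6]=2 ok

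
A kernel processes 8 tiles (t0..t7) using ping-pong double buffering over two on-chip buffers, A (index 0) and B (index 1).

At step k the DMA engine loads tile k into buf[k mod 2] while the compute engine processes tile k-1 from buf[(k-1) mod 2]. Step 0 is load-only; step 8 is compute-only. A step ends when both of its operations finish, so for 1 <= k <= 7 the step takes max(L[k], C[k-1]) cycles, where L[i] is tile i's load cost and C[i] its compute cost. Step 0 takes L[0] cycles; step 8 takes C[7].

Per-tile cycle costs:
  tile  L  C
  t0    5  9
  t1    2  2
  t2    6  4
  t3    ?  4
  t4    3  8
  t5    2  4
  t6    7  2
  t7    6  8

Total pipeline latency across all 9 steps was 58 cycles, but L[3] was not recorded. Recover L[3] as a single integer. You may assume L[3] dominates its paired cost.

L[3] = 5

step 0 → dur = L[0]=5 = 5
step 1 → dur = max(L[1]=2, C[0]=9) = 9
step 2 → dur = max(L[2]=6, C[1]=2) = 6
step 3 → dur = max(L[3]=?, C[2]=4) = L[3]  (unknown; binding)
step 4 → dur = max(L[4]=3, C[3]=4) = 4
step 5 → dur = max(L[5]=2, C[4]=8) = 8
step 6 → dur = max(L[6]=7, C[5]=4) = 7
step 7 → dur = max(L[7]=6, C[6]=2) = 6
step 8 → dur = C[7]=8 = 8
sum of known step durations = 53
dur[3] = total - known = 58 - 53 = 5
L[3] is the binding max in step 3, so L[3] = dur[3] = 5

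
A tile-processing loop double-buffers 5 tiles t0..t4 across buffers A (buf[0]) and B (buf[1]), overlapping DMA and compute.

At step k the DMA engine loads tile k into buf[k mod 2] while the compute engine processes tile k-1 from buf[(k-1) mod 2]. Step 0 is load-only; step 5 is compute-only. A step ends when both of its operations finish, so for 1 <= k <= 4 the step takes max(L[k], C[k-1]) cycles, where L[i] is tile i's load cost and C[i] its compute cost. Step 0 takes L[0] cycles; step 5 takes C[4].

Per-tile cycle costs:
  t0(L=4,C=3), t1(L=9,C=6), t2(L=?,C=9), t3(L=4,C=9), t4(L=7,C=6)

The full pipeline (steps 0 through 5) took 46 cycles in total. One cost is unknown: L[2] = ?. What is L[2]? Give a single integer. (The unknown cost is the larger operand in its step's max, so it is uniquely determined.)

L[2] = 9

step 0 | dur = L[0]=4 = 4
step 1 | dur = max(L[1]=9, C[0]=3) = 9
step 2 | dur = max(L[2]=?, C[1]=6) = L[2]  (unknown; binding)
step 3 | dur = max(L[3]=4, C[2]=9) = 9
step 4 | dur = max(L[4]=7, C[3]=9) = 9
step 5 | dur = C[4]=6 = 6
sum of known step durations = 37
dur[2] = total - known = 46 - 37 = 9
L[2] is the binding max in step 2, so L[2] = dur[2] = 9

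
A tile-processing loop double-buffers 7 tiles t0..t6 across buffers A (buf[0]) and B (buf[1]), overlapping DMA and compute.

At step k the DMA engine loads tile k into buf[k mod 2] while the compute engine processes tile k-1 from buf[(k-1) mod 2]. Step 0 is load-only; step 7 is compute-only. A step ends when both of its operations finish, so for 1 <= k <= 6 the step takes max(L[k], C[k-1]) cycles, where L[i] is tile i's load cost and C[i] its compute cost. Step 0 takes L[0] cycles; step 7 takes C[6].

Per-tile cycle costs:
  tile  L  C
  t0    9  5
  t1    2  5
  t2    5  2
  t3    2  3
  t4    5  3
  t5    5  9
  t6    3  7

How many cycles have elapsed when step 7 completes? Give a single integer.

end_cycle[7] = 47

step 0: L[0]=9 → dur=9, Σ=9 | A=load:t0 B=idle [load-only]
step 1: L[1]=2 C[0]=5 → dur=5, Σ=14 | A=compute:t0 B=load:t1 [compute-bound]
step 2: L[2]=5 C[1]=5 → dur=5, Σ=19 | A=load:t2 B=compute:t1 [tied]
step 3: L[3]=2 C[2]=2 → dur=2, Σ=21 | A=compute:t2 B=load:t3 [tied]
step 4: L[4]=5 C[3]=3 → dur=5, Σ=26 | A=load:t4 B=compute:t3 [load-bound]
step 5: L[5]=5 C[4]=3 → dur=5, Σ=31 | A=compute:t4 B=load:t5 [load-bound]
step 6: L[6]=3 C[5]=9 → dur=9, Σ=40 | A=load:t6 B=compute:t5 [compute-bound]
step 7: C[6]=7 → dur=7, Σ=47 | A=compute:t6 B=idle [compute-only]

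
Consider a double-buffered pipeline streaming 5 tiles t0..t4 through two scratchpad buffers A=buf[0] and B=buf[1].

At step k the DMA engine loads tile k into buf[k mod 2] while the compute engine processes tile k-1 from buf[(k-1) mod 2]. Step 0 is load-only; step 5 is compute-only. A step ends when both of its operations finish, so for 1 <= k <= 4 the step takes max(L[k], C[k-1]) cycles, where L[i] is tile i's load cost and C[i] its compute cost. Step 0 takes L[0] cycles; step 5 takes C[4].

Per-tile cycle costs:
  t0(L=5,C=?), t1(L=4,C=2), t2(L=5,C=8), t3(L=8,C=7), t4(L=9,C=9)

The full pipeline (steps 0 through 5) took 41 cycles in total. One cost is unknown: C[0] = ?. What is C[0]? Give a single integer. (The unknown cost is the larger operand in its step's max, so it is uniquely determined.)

C[0] = 5

step 0 = dur = L[0]=5 = 5
step 1 = dur = max(L[1]=4, C[0]=?) = C[0]  (unknown; binding)
step 2 = dur = max(L[2]=5, C[1]=2) = 5
step 3 = dur = max(L[3]=8, C[2]=8) = 8
step 4 = dur = max(L[4]=9, C[3]=7) = 9
step 5 = dur = C[4]=9 = 9
sum of known step durations = 36
dur[1] = total - known = 41 - 36 = 5
C[0] is the binding max in step 1, so C[0] = dur[1] = 5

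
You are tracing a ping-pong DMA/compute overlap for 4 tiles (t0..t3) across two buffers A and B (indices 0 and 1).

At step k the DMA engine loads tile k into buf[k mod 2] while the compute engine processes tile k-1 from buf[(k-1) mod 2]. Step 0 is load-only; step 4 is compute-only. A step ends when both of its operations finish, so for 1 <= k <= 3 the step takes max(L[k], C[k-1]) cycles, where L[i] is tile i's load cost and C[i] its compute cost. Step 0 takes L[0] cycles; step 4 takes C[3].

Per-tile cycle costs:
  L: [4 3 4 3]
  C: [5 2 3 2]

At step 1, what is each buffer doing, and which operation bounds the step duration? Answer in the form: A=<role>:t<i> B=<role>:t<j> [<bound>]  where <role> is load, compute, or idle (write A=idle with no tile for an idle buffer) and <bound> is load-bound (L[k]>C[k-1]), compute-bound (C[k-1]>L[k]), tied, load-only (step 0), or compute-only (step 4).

  0. 4=4c; end=4; A:t0 B:-
  1. max(3,5)=5c; end=9; A:t0 B:t1
  2. max(4,2)=4c; end=13; A:t2 B:t1
  3. max(3,3)=3c; end=16; A:t2 B:t3
  4. 2=2c; end=18; A:t2 B:t3

step 1: A=compute:t0 B=load:t1 [compute-bound]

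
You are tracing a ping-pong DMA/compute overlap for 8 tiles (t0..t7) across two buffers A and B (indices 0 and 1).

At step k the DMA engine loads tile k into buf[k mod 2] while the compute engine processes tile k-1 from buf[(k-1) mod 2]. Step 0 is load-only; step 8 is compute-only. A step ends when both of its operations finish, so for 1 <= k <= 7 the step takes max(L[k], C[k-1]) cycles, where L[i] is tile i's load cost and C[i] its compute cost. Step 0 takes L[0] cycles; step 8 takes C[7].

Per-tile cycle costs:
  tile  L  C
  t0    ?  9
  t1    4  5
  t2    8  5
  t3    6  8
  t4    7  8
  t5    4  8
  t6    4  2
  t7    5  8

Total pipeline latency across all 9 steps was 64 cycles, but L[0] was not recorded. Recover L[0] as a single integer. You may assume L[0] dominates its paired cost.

step 0 → dur = L[0]=? = L[0]  (unknown; binding)
step 1 → dur = max(L[1]=4, C[0]=9) = 9
step 2 → dur = max(L[2]=8, C[1]=5) = 8
step 3 → dur = max(L[3]=6, C[2]=5) = 6
step 4 → dur = max(L[4]=7, C[3]=8) = 8
step 5 → dur = max(L[5]=4, C[4]=8) = 8
step 6 → dur = max(L[6]=4, C[5]=8) = 8
step 7 → dur = max(L[7]=5, C[6]=2) = 5
step 8 → dur = C[7]=8 = 8
sum of known step durations = 60
dur[0] = total - known = 64 - 60 = 4
L[0] is the binding max in step 0, so L[0] = dur[0] = 4

L[0] = 4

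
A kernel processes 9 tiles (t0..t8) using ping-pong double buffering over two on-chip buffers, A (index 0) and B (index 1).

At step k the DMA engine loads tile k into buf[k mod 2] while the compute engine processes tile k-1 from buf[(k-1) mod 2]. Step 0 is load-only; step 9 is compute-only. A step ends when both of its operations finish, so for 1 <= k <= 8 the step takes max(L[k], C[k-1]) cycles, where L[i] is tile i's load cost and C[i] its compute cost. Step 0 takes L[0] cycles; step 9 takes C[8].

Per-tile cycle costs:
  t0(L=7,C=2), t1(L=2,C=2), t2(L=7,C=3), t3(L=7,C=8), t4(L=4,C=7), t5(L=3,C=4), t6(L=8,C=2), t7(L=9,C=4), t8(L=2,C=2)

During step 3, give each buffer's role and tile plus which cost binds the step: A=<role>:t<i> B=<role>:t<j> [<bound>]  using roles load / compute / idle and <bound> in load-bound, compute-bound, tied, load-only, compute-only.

step 3: A=compute:t2 B=load:t3 [load-bound]

[0] DMA t0→A (7c) ∥ CU idle ⇒ 7c, clock 7
[1] DMA t1→B (2c) ∥ CU A:t0 (2c) ⇒ 2c, clock 9
[2] DMA t2→A (7c) ∥ CU B:t1 (2c) ⇒ 7c, clock 16
[3] DMA t3→B (7c) ∥ CU A:t2 (3c) ⇒ 7c, clock 23
[4] DMA t4→A (4c) ∥ CU B:t3 (8c) ⇒ 8c, clock 31
[5] DMA t5→B (3c) ∥ CU A:t4 (7c) ⇒ 7c, clock 38
[6] DMA t6→A (8c) ∥ CU B:t5 (4c) ⇒ 8c, clock 46
[7] DMA t7→B (9c) ∥ CU A:t6 (2c) ⇒ 9c, clock 55
[8] DMA t8→A (2c) ∥ CU B:t7 (4c) ⇒ 4c, clock 59
[9] DMA idle ∥ CU A:t8 (2c) ⇒ 2c, clock 61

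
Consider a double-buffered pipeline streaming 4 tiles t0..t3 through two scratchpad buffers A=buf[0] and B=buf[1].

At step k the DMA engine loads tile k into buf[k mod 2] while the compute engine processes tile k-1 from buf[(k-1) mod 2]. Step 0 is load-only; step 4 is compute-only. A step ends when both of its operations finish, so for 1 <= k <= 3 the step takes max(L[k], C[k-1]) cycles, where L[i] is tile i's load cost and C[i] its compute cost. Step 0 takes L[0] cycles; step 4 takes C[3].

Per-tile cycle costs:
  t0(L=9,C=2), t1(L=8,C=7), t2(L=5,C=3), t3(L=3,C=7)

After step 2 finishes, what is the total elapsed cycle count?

end_cycle[2] = 24

[0] DMA t0→A (9c) ∥ CU idle ⇒ 9c, clock 9
[1] DMA t1→B (8c) ∥ CU A:t0 (2c) ⇒ 8c, clock 17
[2] DMA t2→A (5c) ∥ CU B:t1 (7c) ⇒ 7c, clock 24
[3] DMA t3→B (3c) ∥ CU A:t2 (3c) ⇒ 3c, clock 27
[4] DMA idle ∥ CU B:t3 (7c) ⇒ 7c, clock 34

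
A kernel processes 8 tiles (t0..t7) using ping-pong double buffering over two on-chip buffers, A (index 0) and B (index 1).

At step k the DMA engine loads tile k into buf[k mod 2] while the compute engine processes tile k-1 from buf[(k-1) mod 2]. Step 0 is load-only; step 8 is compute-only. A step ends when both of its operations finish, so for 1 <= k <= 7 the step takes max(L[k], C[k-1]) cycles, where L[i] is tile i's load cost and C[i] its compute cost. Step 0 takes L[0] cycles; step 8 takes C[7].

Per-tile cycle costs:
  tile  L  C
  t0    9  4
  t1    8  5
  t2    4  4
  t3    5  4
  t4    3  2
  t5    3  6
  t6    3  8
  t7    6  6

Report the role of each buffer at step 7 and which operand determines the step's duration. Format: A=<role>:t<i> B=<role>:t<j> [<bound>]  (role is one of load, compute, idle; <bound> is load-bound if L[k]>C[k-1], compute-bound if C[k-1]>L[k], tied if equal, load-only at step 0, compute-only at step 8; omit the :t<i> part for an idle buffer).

  0. 9=9c; end=9; A:t0 B:-
  1. max(8,4)=8c; end=17; A:t0 B:t1
  2. max(4,5)=5c; end=22; A:t2 B:t1
  3. max(5,4)=5c; end=27; A:t2 B:t3
  4. max(3,4)=4c; end=31; A:t4 B:t3
  5. max(3,2)=3c; end=34; A:t4 B:t5
  6. max(3,6)=6c; end=40; A:t6 B:t5
  7. max(6,8)=8c; end=48; A:t6 B:t7
  8. 6=6c; end=54; A:t6 B:t7

step 7: A=compute:t6 B=load:t7 [compute-bound]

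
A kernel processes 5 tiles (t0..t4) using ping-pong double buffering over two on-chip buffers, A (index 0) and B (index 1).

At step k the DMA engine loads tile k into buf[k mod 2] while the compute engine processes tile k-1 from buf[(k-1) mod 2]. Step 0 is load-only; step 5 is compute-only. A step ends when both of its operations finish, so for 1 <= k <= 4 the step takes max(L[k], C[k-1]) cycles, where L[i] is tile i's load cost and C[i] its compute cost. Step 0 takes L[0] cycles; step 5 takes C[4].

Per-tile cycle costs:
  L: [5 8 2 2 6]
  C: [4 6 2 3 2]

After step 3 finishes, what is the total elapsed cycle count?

[0] DMA t0→A (5c) ∥ CU idle ⇒ 5c, clock 5
[1] DMA t1→B (8c) ∥ CU A:t0 (4c) ⇒ 8c, clock 13
[2] DMA t2→A (2c) ∥ CU B:t1 (6c) ⇒ 6c, clock 19
[3] DMA t3→B (2c) ∥ CU A:t2 (2c) ⇒ 2c, clock 21
[4] DMA t4→A (6c) ∥ CU B:t3 (3c) ⇒ 6c, clock 27
[5] DMA idle ∥ CU A:t4 (2c) ⇒ 2c, clock 29

end_cycle[3] = 21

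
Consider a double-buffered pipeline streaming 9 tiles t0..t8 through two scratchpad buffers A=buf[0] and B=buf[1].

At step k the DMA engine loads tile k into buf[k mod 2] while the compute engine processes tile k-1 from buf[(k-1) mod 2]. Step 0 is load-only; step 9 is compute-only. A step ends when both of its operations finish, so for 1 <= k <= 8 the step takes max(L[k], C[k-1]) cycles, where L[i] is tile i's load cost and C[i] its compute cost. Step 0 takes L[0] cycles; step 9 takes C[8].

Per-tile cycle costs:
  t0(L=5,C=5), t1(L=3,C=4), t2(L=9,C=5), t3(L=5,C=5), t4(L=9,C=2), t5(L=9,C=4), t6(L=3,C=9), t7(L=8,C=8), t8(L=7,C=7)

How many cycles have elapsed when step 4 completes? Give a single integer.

[0] DMA t0→A (5c) ∥ CU idle ⇒ 5c, clock 5
[1] DMA t1→B (3c) ∥ CU A:t0 (5c) ⇒ 5c, clock 10
[2] DMA t2→A (9c) ∥ CU B:t1 (4c) ⇒ 9c, clock 19
[3] DMA t3→B (5c) ∥ CU A:t2 (5c) ⇒ 5c, clock 24
[4] DMA t4→A (9c) ∥ CU B:t3 (5c) ⇒ 9c, clock 33
[5] DMA t5→B (9c) ∥ CU A:t4 (2c) ⇒ 9c, clock 42
[6] DMA t6→A (3c) ∥ CU B:t5 (4c) ⇒ 4c, clock 46
[7] DMA t7→B (8c) ∥ CU A:t6 (9c) ⇒ 9c, clock 55
[8] DMA t8→A (7c) ∥ CU B:t7 (8c) ⇒ 8c, clock 63
[9] DMA idle ∥ CU A:t8 (7c) ⇒ 7c, clock 70

end_cycle[4] = 33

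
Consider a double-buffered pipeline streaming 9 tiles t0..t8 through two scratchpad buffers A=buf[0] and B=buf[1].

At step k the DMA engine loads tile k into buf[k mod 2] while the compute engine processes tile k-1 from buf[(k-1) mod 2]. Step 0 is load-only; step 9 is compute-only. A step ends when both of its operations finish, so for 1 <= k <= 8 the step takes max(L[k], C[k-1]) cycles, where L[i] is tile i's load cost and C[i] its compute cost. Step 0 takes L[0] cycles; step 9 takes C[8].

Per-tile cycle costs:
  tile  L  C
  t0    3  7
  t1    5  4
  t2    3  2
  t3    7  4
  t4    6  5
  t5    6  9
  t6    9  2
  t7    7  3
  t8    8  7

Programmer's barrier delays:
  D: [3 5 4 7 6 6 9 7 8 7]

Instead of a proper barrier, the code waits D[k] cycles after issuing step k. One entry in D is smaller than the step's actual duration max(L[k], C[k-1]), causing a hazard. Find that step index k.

hazard at step 1

step 0: need L[0]=3 = 3; D[0]=3 ok
step 1: need max(L[1]=5,C[0]=7) = 7; D[1]=5 SHORT
step 2: need max(L[2]=3,C[1]=4) = 4; D[2]=4 ok
step 3: need max(L[3]=7,C[2]=2) = 7; D[3]=7 ok
step 4: need max(L[4]=6,C[3]=4) = 6; D[4]=6 ok
step 5: need max(L[5]=6,C[4]=5) = 6; D[5]=6 ok
step 6: need max(L[6]=9,C[5]=9) = 9; D[6]=9 ok
step 7: need max(L[7]=7,C[6]=2) = 7; D[7]=7 ok
step 8: need max(L[8]=8,C[7]=3) = 8; D[8]=8 ok
step 9: need C[8]=7 = 7; D[9]=7 ok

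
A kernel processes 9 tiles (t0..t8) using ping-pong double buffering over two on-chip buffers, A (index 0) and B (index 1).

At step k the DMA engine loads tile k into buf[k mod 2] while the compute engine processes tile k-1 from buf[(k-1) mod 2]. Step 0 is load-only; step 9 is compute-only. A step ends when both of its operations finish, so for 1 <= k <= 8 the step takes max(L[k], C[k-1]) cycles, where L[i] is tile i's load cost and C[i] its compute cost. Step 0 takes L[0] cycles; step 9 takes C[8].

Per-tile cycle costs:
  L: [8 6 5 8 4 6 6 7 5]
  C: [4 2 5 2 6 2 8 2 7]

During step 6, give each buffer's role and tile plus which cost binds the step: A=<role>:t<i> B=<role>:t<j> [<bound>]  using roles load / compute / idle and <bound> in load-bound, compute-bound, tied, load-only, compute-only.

  0. 8=8c; end=8; A:t0 B:-
  1. max(6,4)=6c; end=14; A:t0 B:t1
  2. max(5,2)=5c; end=19; A:t2 B:t1
  3. max(8,5)=8c; end=27; A:t2 B:t3
  4. max(4,2)=4c; end=31; A:t4 B:t3
  5. max(6,6)=6c; end=37; A:t4 B:t5
  6. max(6,2)=6c; end=43; A:t6 B:t5
  7. max(7,8)=8c; end=51; A:t6 B:t7
  8. max(5,2)=5c; end=56; A:t8 B:t7
  9. 7=7c; end=63; A:t8 B:t7

step 6: A=load:t6 B=compute:t5 [load-bound]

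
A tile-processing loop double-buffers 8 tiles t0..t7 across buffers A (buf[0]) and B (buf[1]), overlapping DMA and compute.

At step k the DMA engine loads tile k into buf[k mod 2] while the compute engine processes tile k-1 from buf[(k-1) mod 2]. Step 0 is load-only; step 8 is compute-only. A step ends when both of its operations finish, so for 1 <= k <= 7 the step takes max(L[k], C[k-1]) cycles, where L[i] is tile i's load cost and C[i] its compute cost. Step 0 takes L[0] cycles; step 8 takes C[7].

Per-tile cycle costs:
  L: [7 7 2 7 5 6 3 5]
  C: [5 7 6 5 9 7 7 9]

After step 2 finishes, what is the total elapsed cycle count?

end_cycle[2] = 21

  0. 7=7c; end=7; A:t0 B:-
  1. max(7,5)=7c; end=14; A:t0 B:t1
  2. max(2,7)=7c; end=21; A:t2 B:t1
  3. max(7,6)=7c; end=28; A:t2 B:t3
  4. max(5,5)=5c; end=33; A:t4 B:t3
  5. max(6,9)=9c; end=42; A:t4 B:t5
  6. max(3,7)=7c; end=49; A:t6 B:t5
  7. max(5,7)=7c; end=56; A:t6 B:t7
  8. 9=9c; end=65; A:t6 B:t7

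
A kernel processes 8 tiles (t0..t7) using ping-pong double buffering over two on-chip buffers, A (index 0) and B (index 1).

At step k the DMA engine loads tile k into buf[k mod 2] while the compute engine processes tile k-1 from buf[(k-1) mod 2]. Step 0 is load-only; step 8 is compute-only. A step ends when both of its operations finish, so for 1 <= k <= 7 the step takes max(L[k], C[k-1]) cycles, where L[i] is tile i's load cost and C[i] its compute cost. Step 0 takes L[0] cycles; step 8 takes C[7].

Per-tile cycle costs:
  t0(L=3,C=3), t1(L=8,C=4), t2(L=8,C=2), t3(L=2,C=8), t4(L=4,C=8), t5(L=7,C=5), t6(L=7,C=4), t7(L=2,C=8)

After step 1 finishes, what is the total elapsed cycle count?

end_cycle[1] = 11

k=0 load=t0/3c comp=- wait=3 total=3
k=1 load=t1/8c comp=t0/3c wait=8 total=11
k=2 load=t2/8c comp=t1/4c wait=8 total=19
k=3 load=t3/2c comp=t2/2c wait=2 total=21
k=4 load=t4/4c comp=t3/8c wait=8 total=29
k=5 load=t5/7c comp=t4/8c wait=8 total=37
k=6 load=t6/7c comp=t5/5c wait=7 total=44
k=7 load=t7/2c comp=t6/4c wait=4 total=48
k=8 load=- comp=t7/8c wait=8 total=56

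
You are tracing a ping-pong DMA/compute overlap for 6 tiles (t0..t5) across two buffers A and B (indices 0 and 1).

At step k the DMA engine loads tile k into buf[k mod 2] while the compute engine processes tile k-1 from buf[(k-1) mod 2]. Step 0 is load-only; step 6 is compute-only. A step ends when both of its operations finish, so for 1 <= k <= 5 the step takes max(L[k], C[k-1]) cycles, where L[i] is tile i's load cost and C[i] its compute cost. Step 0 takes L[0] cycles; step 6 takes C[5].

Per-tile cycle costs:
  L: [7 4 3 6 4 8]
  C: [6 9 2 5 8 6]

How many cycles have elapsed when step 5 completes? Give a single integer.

  0. 7=7c; end=7; A:t0 B:-
  1. max(4,6)=6c; end=13; A:t0 B:t1
  2. max(3,9)=9c; end=22; A:t2 B:t1
  3. max(6,2)=6c; end=28; A:t2 B:t3
  4. max(4,5)=5c; end=33; A:t4 B:t3
  5. max(8,8)=8c; end=41; A:t4 B:t5
  6. 6=6c; end=47; A:t4 B:t5

end_cycle[5] = 41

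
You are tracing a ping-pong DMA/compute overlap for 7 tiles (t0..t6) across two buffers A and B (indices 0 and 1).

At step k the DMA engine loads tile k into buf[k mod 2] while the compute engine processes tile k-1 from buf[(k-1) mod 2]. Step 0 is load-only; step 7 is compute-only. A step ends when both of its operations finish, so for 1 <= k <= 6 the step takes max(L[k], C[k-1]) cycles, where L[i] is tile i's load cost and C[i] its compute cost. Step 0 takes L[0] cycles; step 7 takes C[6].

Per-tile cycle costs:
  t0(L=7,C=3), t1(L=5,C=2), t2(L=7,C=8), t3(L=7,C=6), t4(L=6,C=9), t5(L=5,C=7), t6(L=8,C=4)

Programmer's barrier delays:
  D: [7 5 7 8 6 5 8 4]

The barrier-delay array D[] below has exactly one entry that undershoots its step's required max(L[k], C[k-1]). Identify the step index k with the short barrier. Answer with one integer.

k=0 barrier L[0]=7→7c, D[0]=7 ok
k=1 barrier max(L[1]=5,C[0]=3)→5c, D[1]=5 ok
k=2 barrier max(L[2]=7,C[1]=2)→7c, D[2]=7 ok
k=3 barrier max(L[3]=7,C[2]=8)→8c, D[3]=8 ok
k=4 barrier max(L[4]=6,C[3]=6)→6c, D[4]=6 ok
k=5 barrier max(L[5]=5,C[4]=9)→9c, D[5]=5 SHORT
k=6 barrier max(L[6]=8,C[5]=7)→8c, D[6]=8 ok
k=7 barrier C[6]=4→4c, D[7]=4 ok

hazard at step 5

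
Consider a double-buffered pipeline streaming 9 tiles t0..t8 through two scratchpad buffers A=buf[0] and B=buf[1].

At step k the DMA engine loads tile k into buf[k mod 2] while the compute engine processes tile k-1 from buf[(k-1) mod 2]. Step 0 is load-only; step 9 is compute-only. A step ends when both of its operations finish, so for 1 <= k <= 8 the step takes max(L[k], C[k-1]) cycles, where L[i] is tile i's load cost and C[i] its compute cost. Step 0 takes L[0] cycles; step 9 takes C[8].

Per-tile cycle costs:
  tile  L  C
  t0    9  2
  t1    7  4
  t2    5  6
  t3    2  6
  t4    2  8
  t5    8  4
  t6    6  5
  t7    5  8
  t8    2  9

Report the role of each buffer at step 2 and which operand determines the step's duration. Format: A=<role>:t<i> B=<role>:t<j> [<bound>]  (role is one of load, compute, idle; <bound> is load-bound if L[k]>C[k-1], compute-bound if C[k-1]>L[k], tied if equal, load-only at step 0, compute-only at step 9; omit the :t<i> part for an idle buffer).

step 0: L[0]=9 → dur=9, Σ=9 | A=load:t0 B=idle [load-only]
step 1: L[1]=7 C[0]=2 → dur=7, Σ=16 | A=compute:t0 B=load:t1 [load-bound]
step 2: L[2]=5 C[1]=4 → dur=5, Σ=21 | A=load:t2 B=compute:t1 [load-bound]
step 3: L[3]=2 C[2]=6 → dur=6, Σ=27 | A=compute:t2 B=load:t3 [compute-bound]
step 4: L[4]=2 C[3]=6 → dur=6, Σ=33 | A=load:t4 B=compute:t3 [compute-bound]
step 5: L[5]=8 C[4]=8 → dur=8, Σ=41 | A=compute:t4 B=load:t5 [tied]
step 6: L[6]=6 C[5]=4 → dur=6, Σ=47 | A=load:t6 B=compute:t5 [load-bound]
step 7: L[7]=5 C[6]=5 → dur=5, Σ=52 | A=compute:t6 B=load:t7 [tied]
step 8: L[8]=2 C[7]=8 → dur=8, Σ=60 | A=load:t8 B=compute:t7 [compute-bound]
step 9: C[8]=9 → dur=9, Σ=69 | A=compute:t8 B=idle [compute-only]

step 2: A=load:t2 B=compute:t1 [load-bound]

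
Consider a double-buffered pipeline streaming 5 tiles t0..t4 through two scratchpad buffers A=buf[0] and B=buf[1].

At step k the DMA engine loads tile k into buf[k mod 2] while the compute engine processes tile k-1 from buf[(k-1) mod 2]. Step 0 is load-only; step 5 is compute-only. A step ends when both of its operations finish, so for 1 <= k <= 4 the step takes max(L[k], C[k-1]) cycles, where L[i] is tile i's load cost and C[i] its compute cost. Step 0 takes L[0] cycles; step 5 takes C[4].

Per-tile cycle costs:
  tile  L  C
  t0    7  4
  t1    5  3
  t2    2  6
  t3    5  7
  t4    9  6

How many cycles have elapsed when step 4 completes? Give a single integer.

end_cycle[4] = 30

[0] DMA t0→A (7c) ∥ CU idle ⇒ 7c, clock 7
[1] DMA t1→B (5c) ∥ CU A:t0 (4c) ⇒ 5c, clock 12
[2] DMA t2→A (2c) ∥ CU B:t1 (3c) ⇒ 3c, clock 15
[3] DMA t3→B (5c) ∥ CU A:t2 (6c) ⇒ 6c, clock 21
[4] DMA t4→A (9c) ∥ CU B:t3 (7c) ⇒ 9c, clock 30
[5] DMA idle ∥ CU A:t4 (6c) ⇒ 6c, clock 36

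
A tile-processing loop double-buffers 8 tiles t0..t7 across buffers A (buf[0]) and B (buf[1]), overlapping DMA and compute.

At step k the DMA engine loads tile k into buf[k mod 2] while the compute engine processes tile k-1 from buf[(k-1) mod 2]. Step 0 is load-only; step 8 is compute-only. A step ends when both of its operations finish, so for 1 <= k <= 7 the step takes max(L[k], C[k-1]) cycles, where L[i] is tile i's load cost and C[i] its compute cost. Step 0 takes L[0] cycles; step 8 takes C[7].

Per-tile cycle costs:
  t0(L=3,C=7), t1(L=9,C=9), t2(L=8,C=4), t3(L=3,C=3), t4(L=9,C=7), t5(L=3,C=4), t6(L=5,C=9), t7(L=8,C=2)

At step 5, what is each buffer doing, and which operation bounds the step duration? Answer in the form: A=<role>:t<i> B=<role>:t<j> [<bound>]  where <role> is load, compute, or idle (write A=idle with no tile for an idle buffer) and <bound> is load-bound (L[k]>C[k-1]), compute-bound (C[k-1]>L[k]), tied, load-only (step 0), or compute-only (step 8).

step 5: A=compute:t4 B=load:t5 [compute-bound]

[0] DMA t0→A (3c) ∥ CU idle ⇒ 3c, clock 3
[1] DMA t1→B (9c) ∥ CU A:t0 (7c) ⇒ 9c, clock 12
[2] DMA t2→A (8c) ∥ CU B:t1 (9c) ⇒ 9c, clock 21
[3] DMA t3→B (3c) ∥ CU A:t2 (4c) ⇒ 4c, clock 25
[4] DMA t4→A (9c) ∥ CU B:t3 (3c) ⇒ 9c, clock 34
[5] DMA t5→B (3c) ∥ CU A:t4 (7c) ⇒ 7c, clock 41
[6] DMA t6→A (5c) ∥ CU B:t5 (4c) ⇒ 5c, clock 46
[7] DMA t7→B (8c) ∥ CU A:t6 (9c) ⇒ 9c, clock 55
[8] DMA idle ∥ CU B:t7 (2c) ⇒ 2c, clock 57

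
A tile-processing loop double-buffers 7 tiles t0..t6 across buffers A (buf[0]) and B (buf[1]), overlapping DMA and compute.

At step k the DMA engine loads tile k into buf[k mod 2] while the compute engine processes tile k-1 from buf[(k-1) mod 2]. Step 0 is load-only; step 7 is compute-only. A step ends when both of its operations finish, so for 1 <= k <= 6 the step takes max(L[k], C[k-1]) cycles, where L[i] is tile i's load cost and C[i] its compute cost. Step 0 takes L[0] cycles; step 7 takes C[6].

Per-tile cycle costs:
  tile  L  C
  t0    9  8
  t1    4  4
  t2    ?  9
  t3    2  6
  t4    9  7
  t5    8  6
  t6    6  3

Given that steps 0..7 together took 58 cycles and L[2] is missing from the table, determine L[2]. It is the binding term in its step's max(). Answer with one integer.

L[2] = 6

step 0 = dur = L[0]=9 = 9
step 1 = dur = max(L[1]=4, C[0]=8) = 8
step 2 = dur = max(L[2]=?, C[1]=4) = L[2]  (unknown; binding)
step 3 = dur = max(L[3]=2, C[2]=9) = 9
step 4 = dur = max(L[4]=9, C[3]=6) = 9
step 5 = dur = max(L[5]=8, C[4]=7) = 8
step 6 = dur = max(L[6]=6, C[5]=6) = 6
step 7 = dur = C[6]=3 = 3
sum of known step durations = 52
dur[2] = total - known = 58 - 52 = 6
L[2] is the binding max in step 2, so L[2] = dur[2] = 6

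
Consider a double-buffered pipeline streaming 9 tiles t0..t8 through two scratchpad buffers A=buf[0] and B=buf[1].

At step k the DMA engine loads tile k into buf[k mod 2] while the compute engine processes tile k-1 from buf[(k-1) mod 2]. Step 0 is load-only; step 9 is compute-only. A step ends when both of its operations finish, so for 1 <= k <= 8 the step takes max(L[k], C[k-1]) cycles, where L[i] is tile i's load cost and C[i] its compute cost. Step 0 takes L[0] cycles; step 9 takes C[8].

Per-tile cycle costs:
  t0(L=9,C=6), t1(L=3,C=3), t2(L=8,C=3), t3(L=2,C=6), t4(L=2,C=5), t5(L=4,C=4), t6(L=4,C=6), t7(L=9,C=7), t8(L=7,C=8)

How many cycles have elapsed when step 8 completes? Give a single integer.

end_cycle[8] = 57

step 0: L[0]=9 → dur=9, Σ=9 | A=load:t0 B=idle [load-only]
step 1: L[1]=3 C[0]=6 → dur=6, Σ=15 | A=compute:t0 B=load:t1 [compute-bound]
step 2: L[2]=8 C[1]=3 → dur=8, Σ=23 | A=load:t2 B=compute:t1 [load-bound]
step 3: L[3]=2 C[2]=3 → dur=3, Σ=26 | A=compute:t2 B=load:t3 [compute-bound]
step 4: L[4]=2 C[3]=6 → dur=6, Σ=32 | A=load:t4 B=compute:t3 [compute-bound]
step 5: L[5]=4 C[4]=5 → dur=5, Σ=37 | A=compute:t4 B=load:t5 [compute-bound]
step 6: L[6]=4 C[5]=4 → dur=4, Σ=41 | A=load:t6 B=compute:t5 [tied]
step 7: L[7]=9 C[6]=6 → dur=9, Σ=50 | A=compute:t6 B=load:t7 [load-bound]
step 8: L[8]=7 C[7]=7 → dur=7, Σ=57 | A=load:t8 B=compute:t7 [tied]
step 9: C[8]=8 → dur=8, Σ=65 | A=compute:t8 B=idle [compute-only]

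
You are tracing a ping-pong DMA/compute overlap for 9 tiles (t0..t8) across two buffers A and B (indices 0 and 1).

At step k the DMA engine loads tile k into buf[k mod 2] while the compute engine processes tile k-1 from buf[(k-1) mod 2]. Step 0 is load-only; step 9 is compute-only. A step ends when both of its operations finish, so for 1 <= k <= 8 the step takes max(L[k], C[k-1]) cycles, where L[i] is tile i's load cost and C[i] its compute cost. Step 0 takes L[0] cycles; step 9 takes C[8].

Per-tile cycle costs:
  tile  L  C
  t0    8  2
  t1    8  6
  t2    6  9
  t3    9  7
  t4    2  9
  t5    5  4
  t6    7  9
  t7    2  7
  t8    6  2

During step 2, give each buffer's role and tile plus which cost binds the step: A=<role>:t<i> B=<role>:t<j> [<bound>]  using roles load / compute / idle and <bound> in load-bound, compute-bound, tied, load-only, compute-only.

step 2: A=load:t2 B=compute:t1 [tied]

k=0 load=t0/8c comp=- wait=8 total=8
k=1 load=t1/8c comp=t0/2c wait=8 total=16
k=2 load=t2/6c comp=t1/6c wait=6 total=22
k=3 load=t3/9c comp=t2/9c wait=9 total=31
k=4 load=t4/2c comp=t3/7c wait=7 total=38
k=5 load=t5/5c comp=t4/9c wait=9 total=47
k=6 load=t6/7c comp=t5/4c wait=7 total=54
k=7 load=t7/2c comp=t6/9c wait=9 total=63
k=8 load=t8/6c comp=t7/7c wait=7 total=70
k=9 load=- comp=t8/2c wait=2 total=72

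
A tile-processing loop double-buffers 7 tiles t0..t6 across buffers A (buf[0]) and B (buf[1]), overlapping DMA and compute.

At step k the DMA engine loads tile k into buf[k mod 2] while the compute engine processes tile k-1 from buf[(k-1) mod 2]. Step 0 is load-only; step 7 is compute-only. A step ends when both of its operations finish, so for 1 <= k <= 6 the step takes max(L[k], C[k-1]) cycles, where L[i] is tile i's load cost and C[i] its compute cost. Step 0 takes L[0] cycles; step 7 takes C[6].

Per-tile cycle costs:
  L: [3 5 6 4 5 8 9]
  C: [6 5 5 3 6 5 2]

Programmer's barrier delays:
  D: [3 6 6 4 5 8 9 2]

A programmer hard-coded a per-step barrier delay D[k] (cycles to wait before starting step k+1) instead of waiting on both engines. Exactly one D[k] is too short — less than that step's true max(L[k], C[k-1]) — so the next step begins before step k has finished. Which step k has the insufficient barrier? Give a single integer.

hazard at step 3

[0] required=L[0]=3=3 vs D=3 ok
[1] required=max(L[1]=5,C[0]=6)=6 vs D=6 ok
[2] required=max(L[2]=6,C[1]=5)=6 vs D=6 ok
[3] required=max(L[3]=4,C[2]=5)=5 vs D=4 SHORT
[4] required=max(L[4]=5,C[3]=3)=5 vs D=5 ok
[5] required=max(L[5]=8,C[4]=6)=8 vs D=8 ok
[6] required=max(L[6]=9,C[5]=5)=9 vs D=9 ok
[7] required=C[6]=2=2 vs D=2 ok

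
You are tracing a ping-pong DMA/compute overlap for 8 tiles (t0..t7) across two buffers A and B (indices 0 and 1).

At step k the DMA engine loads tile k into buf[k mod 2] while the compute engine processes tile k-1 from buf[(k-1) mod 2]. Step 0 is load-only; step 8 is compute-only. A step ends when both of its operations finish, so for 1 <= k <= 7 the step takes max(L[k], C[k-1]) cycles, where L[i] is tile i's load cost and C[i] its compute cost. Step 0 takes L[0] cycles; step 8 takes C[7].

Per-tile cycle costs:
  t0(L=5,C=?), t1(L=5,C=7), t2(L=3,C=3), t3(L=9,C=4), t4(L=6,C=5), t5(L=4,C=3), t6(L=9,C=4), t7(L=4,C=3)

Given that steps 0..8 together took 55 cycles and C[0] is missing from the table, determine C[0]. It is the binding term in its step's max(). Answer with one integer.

C[0] = 7

step 0 = dur = L[0]=5 = 5
step 1 = dur = max(L[1]=5, C[0]=?) = C[0]  (unknown; binding)
step 2 = dur = max(L[2]=3, C[1]=7) = 7
step 3 = dur = max(L[3]=9, C[2]=3) = 9
step 4 = dur = max(L[4]=6, C[3]=4) = 6
step 5 = dur = max(L[5]=4, C[4]=5) = 5
step 6 = dur = max(L[6]=9, C[5]=3) = 9
step 7 = dur = max(L[7]=4, C[6]=4) = 4
step 8 = dur = C[7]=3 = 3
sum of known step durations = 48
dur[1] = total - known = 55 - 48 = 7
C[0] is the binding max in step 1, so C[0] = dur[1] = 7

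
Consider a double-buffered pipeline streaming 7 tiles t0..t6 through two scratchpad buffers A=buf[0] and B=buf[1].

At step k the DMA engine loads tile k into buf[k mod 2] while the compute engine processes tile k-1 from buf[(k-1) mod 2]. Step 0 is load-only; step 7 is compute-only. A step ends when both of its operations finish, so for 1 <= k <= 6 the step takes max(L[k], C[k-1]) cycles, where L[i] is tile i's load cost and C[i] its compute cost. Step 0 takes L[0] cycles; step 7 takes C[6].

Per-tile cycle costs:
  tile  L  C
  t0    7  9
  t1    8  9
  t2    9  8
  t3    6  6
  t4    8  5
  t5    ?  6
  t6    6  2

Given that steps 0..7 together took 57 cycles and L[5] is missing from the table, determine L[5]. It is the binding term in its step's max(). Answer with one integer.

L[5] = 8

step 0 → dur = L[0]=7 = 7
step 1 → dur = max(L[1]=8, C[0]=9) = 9
step 2 → dur = max(L[2]=9, C[1]=9) = 9
step 3 → dur = max(L[3]=6, C[2]=8) = 8
step 4 → dur = max(L[4]=8, C[3]=6) = 8
step 5 → dur = max(L[5]=?, C[4]=5) = L[5]  (unknown; binding)
step 6 → dur = max(L[6]=6, C[5]=6) = 6
step 7 → dur = C[6]=2 = 2
sum of known step durations = 49
dur[5] = total - known = 57 - 49 = 8
L[5] is the binding max in step 5, so L[5] = dur[5] = 8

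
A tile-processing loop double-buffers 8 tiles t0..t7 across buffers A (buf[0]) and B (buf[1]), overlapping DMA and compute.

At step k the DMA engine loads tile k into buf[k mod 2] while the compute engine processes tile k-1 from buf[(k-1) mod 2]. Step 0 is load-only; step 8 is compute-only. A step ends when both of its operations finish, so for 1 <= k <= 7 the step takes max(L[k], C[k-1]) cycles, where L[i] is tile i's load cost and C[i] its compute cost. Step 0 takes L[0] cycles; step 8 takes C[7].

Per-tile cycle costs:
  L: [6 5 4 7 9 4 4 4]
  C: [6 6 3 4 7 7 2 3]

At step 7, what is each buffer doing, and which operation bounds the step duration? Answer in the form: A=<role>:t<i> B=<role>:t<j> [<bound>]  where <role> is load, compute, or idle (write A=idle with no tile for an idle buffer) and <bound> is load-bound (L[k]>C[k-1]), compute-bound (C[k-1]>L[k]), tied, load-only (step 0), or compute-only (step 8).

step 7: A=compute:t6 B=load:t7 [load-bound]

k=0 load=t0/6c comp=- wait=6 total=6
k=1 load=t1/5c comp=t0/6c wait=6 total=12
k=2 load=t2/4c comp=t1/6c wait=6 total=18
k=3 load=t3/7c comp=t2/3c wait=7 total=25
k=4 load=t4/9c comp=t3/4c wait=9 total=34
k=5 load=t5/4c comp=t4/7c wait=7 total=41
k=6 load=t6/4c comp=t5/7c wait=7 total=48
k=7 load=t7/4c comp=t6/2c wait=4 total=52
k=8 load=- comp=t7/3c wait=3 total=55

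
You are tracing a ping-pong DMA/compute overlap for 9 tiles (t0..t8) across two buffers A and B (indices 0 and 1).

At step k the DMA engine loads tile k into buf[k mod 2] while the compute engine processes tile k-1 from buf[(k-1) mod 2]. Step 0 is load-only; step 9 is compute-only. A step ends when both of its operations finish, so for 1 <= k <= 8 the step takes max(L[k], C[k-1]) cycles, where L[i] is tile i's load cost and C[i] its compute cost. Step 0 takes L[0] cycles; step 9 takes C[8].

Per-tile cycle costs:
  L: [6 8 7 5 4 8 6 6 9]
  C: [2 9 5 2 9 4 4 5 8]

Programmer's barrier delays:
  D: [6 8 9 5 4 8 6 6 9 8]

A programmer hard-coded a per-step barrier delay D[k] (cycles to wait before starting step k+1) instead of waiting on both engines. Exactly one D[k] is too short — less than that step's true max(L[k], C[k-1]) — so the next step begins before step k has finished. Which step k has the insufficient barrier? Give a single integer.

k=0 barrier L[0]=6→6c, D[0]=6 ok
k=1 barrier max(L[1]=8,C[0]=2)→8c, D[1]=8 ok
k=2 barrier max(L[2]=7,C[1]=9)→9c, D[2]=9 ok
k=3 barrier max(L[3]=5,C[2]=5)→5c, D[3]=5 ok
k=4 barrier max(L[4]=4,C[3]=2)→4c, D[4]=4 ok
k=5 barrier max(L[5]=8,C[4]=9)→9c, D[5]=8 SHORT
k=6 barrier max(L[6]=6,C[5]=4)→6c, D[6]=6 ok
k=7 barrier max(L[7]=6,C[6]=4)→6c, D[7]=6 ok
k=8 barrier max(L[8]=9,C[7]=5)→9c, D[8]=9 ok
k=9 barrier C[8]=8→8c, D[9]=8 ok

hazard at step 5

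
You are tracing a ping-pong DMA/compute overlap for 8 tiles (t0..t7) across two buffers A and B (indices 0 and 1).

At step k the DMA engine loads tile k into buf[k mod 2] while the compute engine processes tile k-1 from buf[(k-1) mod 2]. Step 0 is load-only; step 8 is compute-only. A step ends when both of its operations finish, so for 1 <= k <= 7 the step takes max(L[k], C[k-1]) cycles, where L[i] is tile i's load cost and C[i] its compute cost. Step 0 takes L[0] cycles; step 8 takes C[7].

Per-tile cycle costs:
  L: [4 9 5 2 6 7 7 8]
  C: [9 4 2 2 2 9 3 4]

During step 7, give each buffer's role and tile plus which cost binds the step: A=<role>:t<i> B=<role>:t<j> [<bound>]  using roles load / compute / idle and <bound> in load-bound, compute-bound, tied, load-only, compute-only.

  0. 4=4c; end=4; A:t0 B:-
  1. max(9,9)=9c; end=13; A:t0 B:t1
  2. max(5,4)=5c; end=18; A:t2 B:t1
  3. max(2,2)=2c; end=20; A:t2 B:t3
  4. max(6,2)=6c; end=26; A:t4 B:t3
  5. max(7,2)=7c; end=33; A:t4 B:t5
  6. max(7,9)=9c; end=42; A:t6 B:t5
  7. max(8,3)=8c; end=50; A:t6 B:t7
  8. 4=4c; end=54; A:t6 B:t7

step 7: A=compute:t6 B=load:t7 [load-bound]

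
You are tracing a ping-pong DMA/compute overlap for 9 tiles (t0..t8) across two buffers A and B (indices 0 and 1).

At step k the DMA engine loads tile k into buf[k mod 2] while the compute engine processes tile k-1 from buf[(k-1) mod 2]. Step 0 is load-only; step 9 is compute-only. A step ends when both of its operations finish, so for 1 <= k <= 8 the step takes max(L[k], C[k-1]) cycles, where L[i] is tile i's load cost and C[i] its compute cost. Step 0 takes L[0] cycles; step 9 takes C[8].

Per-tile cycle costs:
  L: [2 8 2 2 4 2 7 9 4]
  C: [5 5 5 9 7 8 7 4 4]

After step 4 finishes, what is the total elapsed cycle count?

end_cycle[4] = 29

  0. 2=2c; end=2; A:t0 B:-
  1. max(8,5)=8c; end=10; A:t0 B:t1
  2. max(2,5)=5c; end=15; A:t2 B:t1
  3. max(2,5)=5c; end=20; A:t2 B:t3
  4. max(4,9)=9c; end=29; A:t4 B:t3
  5. max(2,7)=7c; end=36; A:t4 B:t5
  6. max(7,8)=8c; end=44; A:t6 B:t5
  7. max(9,7)=9c; end=53; A:t6 B:t7
  8. max(4,4)=4c; end=57; A:t8 B:t7
  9. 4=4c; end=61; A:t8 B:t7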